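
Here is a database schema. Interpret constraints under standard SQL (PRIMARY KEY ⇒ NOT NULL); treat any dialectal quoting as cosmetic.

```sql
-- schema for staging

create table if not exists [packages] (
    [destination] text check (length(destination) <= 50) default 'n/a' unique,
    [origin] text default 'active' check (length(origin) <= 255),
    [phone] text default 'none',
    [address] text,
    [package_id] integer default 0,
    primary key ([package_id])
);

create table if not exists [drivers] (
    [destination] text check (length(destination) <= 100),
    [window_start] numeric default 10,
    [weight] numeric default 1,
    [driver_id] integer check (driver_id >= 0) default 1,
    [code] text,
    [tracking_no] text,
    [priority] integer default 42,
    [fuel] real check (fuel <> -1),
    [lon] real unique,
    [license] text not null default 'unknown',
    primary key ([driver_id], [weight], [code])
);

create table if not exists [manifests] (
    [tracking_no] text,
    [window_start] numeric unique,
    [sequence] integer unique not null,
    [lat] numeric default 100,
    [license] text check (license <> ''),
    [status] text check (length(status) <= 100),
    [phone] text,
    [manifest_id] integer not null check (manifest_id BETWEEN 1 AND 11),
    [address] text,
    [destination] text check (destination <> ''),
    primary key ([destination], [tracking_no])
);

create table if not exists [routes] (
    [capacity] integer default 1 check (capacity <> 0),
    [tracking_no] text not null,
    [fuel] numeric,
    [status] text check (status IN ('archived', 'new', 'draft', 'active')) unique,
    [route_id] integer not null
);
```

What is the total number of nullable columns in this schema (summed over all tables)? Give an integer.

packages: 4 nullable (destination, origin, phone, address — PK (package_id) and explicit NOT NULL columns excluded).
drivers: 6 nullable (destination, window_start, tracking_no, priority, fuel, lon — PK (driver_id, weight, code) and explicit NOT NULL columns excluded).
manifests: 6 nullable (window_start, lat, license, status, phone, address — PK (destination, tracking_no) and explicit NOT NULL columns excluded).
routes: 3 nullable (capacity, fuel, status — PK none and explicit NOT NULL columns excluded).
Total: 4 + 6 + 6 + 3 = 19.

19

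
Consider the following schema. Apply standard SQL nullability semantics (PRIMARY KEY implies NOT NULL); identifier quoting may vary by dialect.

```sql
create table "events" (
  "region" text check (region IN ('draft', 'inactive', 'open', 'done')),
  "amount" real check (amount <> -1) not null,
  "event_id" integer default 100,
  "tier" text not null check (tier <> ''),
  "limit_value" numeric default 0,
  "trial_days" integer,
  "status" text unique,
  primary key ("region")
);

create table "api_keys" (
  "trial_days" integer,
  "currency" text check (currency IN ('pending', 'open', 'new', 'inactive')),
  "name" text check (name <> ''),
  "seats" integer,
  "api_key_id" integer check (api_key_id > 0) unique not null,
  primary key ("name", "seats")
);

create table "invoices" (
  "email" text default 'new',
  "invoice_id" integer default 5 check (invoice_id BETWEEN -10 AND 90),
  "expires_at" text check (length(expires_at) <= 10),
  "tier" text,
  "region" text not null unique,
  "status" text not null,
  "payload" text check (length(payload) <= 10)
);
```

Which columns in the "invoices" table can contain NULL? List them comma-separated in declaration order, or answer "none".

- email: DEFAULT only fills an omitted column; an explicit NULL is still allowed → nullable.
- invoice_id: CHECK does not forbid NULL (a CHECK constraint passes when its expression is NULL) → nullable.
- expires_at: CHECK does not forbid NULL (a CHECK constraint passes when its expression is NULL) → nullable.
- tier: no NOT NULL constraint applies → nullable.
- region: declared NOT NULL → not nullable.
- status: declared NOT NULL → not nullable.
- payload: CHECK does not forbid NULL (a CHECK constraint passes when its expression is NULL) → nullable.

email, invoice_id, expires_at, tier, payload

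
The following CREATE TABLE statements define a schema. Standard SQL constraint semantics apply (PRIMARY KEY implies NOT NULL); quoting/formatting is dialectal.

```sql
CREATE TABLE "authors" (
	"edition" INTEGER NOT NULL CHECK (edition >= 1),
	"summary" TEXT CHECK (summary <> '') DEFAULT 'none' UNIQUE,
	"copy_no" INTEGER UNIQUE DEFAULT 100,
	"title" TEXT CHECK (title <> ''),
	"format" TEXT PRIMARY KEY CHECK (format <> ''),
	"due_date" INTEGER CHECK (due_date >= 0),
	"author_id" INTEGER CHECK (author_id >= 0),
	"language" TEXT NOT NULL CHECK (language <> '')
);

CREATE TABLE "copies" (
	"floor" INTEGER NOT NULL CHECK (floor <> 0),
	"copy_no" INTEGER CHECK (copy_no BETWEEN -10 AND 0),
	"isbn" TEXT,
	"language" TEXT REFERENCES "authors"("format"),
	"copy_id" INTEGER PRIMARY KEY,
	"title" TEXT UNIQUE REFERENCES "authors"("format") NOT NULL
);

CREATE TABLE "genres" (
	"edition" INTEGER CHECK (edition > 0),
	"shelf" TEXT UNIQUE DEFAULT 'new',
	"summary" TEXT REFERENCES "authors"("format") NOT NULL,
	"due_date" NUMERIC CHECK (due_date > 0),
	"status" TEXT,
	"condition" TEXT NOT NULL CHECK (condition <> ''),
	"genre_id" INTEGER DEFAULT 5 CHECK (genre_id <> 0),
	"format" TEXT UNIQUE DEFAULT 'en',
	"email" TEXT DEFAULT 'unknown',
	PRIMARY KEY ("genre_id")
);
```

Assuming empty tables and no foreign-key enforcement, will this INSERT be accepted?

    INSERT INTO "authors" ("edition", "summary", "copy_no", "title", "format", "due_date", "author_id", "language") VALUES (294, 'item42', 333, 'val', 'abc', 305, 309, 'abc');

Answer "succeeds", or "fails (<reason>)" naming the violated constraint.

succeeds

NOT NULL columns: edition is supplied; format is supplied; language is supplied.
CHECK constraints: 294 satisfies (edition >= 1); 'item42' satisfies (summary <> ''); 'val' satisfies (title <> ''); 'abc' satisfies (format <> ''); 305 satisfies (due_date >= 0); 309 satisfies (author_id >= 0); 'abc' satisfies (language <> '').
No constraint is violated.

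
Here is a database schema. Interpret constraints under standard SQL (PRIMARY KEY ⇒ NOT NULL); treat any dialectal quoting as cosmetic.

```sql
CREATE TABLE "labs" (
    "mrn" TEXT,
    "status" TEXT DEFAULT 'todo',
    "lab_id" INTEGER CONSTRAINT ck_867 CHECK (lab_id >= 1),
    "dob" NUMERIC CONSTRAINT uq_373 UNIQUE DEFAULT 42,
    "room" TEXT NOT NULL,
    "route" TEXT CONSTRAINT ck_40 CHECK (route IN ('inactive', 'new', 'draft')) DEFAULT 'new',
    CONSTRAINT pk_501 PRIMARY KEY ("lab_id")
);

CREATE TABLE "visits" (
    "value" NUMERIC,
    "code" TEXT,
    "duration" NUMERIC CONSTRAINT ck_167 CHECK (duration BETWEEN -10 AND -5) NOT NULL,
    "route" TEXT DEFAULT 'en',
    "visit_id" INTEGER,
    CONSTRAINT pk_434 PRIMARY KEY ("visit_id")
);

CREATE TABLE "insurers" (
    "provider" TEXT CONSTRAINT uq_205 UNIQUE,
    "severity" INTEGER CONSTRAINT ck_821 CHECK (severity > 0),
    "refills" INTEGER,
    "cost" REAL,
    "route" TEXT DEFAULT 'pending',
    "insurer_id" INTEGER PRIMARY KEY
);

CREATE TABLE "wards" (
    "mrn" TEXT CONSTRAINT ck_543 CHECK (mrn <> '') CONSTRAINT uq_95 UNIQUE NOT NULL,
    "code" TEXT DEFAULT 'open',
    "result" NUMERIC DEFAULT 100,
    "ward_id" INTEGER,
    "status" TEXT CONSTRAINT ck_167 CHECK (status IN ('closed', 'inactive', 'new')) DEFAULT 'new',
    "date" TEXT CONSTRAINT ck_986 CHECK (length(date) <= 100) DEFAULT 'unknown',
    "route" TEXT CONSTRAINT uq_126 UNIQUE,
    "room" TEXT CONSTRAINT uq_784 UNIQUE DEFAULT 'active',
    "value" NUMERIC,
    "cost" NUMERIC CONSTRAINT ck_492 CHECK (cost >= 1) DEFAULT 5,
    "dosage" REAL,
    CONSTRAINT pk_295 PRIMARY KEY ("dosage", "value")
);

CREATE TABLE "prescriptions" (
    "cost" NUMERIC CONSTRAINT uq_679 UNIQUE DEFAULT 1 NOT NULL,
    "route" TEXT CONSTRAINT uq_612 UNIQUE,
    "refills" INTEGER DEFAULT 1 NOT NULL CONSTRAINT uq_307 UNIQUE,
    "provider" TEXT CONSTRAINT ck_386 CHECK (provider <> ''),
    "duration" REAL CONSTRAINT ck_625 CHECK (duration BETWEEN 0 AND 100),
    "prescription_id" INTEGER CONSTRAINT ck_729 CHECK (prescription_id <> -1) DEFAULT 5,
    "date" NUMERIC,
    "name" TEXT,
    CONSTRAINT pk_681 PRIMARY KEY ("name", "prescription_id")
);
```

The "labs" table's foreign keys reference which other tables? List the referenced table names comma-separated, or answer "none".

No column in labs has a REFERENCES clause.

none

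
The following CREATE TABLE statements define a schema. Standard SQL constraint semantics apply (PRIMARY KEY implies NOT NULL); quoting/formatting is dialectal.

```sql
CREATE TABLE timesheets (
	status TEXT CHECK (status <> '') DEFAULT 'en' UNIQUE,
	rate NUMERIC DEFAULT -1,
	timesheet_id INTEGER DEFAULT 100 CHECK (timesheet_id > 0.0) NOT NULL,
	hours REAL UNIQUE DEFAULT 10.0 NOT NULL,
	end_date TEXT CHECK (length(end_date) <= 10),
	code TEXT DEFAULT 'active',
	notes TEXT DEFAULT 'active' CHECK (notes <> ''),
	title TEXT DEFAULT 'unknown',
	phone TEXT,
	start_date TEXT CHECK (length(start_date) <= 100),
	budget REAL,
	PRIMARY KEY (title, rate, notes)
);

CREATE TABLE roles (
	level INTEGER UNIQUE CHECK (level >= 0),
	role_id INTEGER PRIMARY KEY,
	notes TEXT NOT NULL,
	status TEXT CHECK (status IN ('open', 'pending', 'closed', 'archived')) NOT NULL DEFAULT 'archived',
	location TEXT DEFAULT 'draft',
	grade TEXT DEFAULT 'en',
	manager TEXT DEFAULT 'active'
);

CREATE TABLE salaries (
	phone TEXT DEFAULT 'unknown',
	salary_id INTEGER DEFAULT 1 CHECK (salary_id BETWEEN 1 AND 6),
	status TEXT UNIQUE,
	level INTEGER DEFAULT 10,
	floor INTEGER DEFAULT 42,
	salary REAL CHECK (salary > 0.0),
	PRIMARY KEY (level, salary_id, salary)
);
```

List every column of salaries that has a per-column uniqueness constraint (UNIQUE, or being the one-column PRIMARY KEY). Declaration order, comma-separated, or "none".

status

- phone: no UNIQUE or single-column PK constraint.
- salary_id: part of a composite PRIMARY KEY — only the tuple is unique, not this column on its own.
- status: declared UNIQUE → unique.
- level: part of a composite PRIMARY KEY — only the tuple is unique, not this column on its own.
- floor: no UNIQUE or single-column PK constraint.
- salary: part of a composite PRIMARY KEY — only the tuple is unique, not this column on its own.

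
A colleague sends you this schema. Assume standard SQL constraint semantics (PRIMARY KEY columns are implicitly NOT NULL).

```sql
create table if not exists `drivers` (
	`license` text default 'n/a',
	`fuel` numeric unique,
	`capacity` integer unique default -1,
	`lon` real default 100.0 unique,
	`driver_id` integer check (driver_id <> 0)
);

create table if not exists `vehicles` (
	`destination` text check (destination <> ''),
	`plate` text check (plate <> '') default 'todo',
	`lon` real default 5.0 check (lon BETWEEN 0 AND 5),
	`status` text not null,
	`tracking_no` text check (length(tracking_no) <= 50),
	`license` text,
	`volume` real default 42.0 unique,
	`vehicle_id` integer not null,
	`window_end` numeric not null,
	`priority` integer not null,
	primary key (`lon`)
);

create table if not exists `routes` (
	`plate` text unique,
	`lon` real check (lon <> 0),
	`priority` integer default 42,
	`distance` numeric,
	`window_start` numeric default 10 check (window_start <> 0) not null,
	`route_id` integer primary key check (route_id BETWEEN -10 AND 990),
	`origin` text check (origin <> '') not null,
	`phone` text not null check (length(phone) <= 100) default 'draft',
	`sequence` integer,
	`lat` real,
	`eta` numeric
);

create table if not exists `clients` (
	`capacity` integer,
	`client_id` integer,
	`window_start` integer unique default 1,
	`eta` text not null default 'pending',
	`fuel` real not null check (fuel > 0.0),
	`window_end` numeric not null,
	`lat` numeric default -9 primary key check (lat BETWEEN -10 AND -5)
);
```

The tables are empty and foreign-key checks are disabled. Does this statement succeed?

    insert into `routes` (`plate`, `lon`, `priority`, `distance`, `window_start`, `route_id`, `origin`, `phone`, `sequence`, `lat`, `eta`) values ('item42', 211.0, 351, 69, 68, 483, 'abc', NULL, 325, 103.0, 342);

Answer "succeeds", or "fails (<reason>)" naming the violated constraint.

fails (NOT NULL on phone)

phone is explicitly set to NULL, but phone is declared NOT NULL.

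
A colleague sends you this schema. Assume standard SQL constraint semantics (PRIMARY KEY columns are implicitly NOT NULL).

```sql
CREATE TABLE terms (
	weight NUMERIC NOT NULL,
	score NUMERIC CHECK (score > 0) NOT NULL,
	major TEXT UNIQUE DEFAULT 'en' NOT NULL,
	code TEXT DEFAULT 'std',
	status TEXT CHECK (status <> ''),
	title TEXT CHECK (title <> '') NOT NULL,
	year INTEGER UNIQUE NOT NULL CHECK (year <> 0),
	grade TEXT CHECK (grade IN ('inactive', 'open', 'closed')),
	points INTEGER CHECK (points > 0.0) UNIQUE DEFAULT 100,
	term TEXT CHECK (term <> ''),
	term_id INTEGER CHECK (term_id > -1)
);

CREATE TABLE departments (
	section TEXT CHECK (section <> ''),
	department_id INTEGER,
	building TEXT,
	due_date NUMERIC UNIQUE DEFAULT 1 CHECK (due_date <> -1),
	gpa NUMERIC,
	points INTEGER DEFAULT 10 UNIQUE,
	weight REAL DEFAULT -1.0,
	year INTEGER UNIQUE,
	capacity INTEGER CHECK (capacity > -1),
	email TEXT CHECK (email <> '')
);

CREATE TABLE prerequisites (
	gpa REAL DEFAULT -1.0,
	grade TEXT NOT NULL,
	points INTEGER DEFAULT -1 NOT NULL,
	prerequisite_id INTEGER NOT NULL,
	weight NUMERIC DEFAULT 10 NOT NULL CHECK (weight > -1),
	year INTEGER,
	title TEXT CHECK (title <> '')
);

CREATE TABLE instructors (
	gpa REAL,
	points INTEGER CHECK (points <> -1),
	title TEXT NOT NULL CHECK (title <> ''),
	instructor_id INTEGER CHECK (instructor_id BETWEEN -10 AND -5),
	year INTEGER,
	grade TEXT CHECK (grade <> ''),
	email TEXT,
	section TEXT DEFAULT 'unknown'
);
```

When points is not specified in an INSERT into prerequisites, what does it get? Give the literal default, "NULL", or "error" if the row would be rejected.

points has an explicit DEFAULT -1.
When the column is omitted from an INSERT, that default is used.

-1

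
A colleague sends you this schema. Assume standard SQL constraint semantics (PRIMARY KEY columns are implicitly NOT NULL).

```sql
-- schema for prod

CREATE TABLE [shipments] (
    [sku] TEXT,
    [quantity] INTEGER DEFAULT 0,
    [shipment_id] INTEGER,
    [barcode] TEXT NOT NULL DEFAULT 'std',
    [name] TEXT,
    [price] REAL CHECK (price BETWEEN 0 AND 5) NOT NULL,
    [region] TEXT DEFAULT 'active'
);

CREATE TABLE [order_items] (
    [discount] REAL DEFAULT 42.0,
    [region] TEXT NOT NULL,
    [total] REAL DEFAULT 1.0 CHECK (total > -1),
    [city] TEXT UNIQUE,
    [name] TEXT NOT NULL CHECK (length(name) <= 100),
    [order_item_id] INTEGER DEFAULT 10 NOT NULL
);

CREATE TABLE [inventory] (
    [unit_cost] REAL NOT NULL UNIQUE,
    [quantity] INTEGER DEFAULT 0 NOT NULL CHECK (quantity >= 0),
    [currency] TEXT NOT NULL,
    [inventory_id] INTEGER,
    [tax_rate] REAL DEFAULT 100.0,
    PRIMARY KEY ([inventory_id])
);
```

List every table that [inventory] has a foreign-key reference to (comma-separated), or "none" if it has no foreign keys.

No column in inventory has a REFERENCES clause.

none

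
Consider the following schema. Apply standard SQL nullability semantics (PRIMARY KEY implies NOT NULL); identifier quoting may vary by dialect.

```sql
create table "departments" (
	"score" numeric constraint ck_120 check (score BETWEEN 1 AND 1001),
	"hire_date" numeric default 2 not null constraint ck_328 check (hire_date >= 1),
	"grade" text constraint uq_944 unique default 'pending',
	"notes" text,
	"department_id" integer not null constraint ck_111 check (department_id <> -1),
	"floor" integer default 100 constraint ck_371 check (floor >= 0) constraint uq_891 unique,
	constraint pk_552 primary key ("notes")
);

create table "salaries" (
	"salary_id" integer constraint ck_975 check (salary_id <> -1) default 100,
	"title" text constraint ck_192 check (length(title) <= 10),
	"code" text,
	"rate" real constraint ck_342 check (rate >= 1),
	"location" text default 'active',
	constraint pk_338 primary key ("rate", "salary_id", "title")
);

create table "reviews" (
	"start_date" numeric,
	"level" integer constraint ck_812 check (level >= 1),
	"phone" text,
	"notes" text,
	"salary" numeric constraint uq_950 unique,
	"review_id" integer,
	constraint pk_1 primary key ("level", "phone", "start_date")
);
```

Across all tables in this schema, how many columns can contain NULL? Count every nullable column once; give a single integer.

8

departments: 3 nullable (score, grade, floor — PK (notes) and explicit NOT NULL columns excluded).
salaries: 2 nullable (code, location — PK (rate, salary_id, title) and explicit NOT NULL columns excluded).
reviews: 3 nullable (notes, salary, review_id — PK (level, phone, start_date) and explicit NOT NULL columns excluded).
Total: 3 + 2 + 3 = 8.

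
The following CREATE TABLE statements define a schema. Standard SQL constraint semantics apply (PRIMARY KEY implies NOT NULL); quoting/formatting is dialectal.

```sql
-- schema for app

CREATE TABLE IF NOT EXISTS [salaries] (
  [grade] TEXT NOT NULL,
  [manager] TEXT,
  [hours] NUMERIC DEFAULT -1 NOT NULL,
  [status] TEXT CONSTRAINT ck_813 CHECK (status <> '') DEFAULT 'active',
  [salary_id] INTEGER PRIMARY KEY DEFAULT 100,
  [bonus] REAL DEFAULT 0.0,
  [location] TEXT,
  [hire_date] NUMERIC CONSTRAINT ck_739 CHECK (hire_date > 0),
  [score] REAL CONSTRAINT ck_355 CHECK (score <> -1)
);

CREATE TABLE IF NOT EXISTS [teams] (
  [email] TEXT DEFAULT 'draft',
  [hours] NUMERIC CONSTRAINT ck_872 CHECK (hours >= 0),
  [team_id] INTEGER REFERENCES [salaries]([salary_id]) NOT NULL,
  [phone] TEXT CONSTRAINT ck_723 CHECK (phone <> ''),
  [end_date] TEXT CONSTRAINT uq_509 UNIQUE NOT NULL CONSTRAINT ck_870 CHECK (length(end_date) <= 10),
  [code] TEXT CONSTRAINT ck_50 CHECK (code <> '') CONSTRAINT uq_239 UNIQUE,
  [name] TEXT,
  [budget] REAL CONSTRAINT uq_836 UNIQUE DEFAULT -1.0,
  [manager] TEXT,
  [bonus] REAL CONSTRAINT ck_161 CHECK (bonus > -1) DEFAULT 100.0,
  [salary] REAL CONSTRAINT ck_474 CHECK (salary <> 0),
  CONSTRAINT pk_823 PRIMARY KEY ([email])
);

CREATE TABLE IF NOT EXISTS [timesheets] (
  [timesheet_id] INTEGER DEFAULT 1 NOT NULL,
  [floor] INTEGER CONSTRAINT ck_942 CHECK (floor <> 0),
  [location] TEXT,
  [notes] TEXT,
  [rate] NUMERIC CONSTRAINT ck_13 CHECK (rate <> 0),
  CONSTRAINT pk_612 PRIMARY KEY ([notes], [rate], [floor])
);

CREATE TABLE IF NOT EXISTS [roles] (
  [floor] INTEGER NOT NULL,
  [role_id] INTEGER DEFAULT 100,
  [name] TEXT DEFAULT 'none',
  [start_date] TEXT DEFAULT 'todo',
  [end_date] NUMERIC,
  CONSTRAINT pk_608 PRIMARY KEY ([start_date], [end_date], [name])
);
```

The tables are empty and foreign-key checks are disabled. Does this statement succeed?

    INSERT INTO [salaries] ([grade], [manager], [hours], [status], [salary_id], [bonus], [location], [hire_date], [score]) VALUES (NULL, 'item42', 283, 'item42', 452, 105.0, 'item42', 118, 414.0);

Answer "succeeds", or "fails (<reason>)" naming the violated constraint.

fails (NOT NULL on grade)

grade is explicitly set to NULL, but grade is declared NOT NULL.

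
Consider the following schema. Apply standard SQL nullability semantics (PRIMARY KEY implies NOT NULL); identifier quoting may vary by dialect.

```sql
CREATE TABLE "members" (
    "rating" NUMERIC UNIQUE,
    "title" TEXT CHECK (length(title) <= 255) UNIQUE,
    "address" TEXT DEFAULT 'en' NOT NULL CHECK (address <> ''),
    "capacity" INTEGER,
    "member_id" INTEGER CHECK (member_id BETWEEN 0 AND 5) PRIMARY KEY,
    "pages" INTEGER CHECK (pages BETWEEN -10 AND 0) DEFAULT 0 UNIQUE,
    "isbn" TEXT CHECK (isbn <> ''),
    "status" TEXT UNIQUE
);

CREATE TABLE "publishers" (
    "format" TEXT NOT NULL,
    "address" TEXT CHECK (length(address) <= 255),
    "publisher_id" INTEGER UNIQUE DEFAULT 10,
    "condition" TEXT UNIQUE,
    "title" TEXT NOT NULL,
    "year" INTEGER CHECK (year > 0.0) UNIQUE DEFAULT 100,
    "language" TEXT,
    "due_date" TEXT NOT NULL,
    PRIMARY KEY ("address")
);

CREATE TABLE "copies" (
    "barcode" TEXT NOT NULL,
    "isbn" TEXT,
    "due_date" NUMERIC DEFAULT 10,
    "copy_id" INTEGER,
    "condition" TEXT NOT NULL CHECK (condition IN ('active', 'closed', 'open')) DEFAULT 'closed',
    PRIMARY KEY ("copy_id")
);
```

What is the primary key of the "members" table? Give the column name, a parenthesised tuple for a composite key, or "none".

member_id

member_id is declared PRIMARY KEY inline on the column.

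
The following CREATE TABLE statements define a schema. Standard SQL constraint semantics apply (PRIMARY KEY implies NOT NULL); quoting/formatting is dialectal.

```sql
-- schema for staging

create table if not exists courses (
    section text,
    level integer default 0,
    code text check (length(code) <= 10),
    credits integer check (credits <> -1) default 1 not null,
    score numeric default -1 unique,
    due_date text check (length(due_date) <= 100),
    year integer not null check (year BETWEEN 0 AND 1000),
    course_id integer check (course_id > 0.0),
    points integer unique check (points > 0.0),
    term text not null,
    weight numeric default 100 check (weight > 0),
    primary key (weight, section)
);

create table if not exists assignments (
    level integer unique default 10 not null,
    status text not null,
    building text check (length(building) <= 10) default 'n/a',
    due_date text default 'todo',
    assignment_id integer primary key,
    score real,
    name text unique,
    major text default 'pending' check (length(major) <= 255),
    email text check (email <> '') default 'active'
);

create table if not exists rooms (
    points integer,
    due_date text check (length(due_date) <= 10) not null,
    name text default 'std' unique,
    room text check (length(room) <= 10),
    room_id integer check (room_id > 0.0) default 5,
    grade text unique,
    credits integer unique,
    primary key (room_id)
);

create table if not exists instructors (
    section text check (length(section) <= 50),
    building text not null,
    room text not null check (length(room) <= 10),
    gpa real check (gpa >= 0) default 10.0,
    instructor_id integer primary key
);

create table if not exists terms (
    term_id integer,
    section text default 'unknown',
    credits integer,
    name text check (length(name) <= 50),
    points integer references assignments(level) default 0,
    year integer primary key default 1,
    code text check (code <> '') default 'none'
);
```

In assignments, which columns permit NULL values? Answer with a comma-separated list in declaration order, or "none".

building, due_date, score, name, major, email

- level: declared NOT NULL → not nullable.
- status: declared NOT NULL → not nullable.
- building: CHECK does not forbid NULL (a CHECK constraint passes when its expression is NULL) → nullable.
- due_date: DEFAULT only fills an omitted column; an explicit NULL is still allowed → nullable.
- assignment_id: part of the PRIMARY KEY, which implies NOT NULL → not nullable.
- score: no NOT NULL constraint applies → nullable.
- name: UNIQUE does not imply NOT NULL → nullable.
- major: CHECK does not forbid NULL (a CHECK constraint passes when its expression is NULL) → nullable.
- email: CHECK does not forbid NULL (a CHECK constraint passes when its expression is NULL) → nullable.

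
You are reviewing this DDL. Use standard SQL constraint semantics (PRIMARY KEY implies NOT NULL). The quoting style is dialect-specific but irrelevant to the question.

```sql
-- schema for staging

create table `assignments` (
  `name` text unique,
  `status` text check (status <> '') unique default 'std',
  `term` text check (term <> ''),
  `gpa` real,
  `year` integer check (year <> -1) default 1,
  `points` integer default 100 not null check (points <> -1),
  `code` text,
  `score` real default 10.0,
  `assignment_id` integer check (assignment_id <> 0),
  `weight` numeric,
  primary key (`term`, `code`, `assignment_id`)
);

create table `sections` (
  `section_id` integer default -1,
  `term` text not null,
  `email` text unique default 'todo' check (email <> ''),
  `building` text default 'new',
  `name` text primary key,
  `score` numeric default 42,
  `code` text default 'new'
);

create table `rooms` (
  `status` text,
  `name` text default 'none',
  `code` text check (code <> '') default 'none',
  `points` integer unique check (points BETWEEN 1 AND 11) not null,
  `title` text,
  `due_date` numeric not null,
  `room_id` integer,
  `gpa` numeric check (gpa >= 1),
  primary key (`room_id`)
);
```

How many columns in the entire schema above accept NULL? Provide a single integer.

16

assignments: 6 nullable (name, status, gpa, year, score, weight — PK (term, code, assignment_id) and explicit NOT NULL columns excluded).
sections: 5 nullable (section_id, email, building, score, code — PK (name) and explicit NOT NULL columns excluded).
rooms: 5 nullable (status, name, code, title, gpa — PK (room_id) and explicit NOT NULL columns excluded).
Total: 6 + 5 + 5 = 16.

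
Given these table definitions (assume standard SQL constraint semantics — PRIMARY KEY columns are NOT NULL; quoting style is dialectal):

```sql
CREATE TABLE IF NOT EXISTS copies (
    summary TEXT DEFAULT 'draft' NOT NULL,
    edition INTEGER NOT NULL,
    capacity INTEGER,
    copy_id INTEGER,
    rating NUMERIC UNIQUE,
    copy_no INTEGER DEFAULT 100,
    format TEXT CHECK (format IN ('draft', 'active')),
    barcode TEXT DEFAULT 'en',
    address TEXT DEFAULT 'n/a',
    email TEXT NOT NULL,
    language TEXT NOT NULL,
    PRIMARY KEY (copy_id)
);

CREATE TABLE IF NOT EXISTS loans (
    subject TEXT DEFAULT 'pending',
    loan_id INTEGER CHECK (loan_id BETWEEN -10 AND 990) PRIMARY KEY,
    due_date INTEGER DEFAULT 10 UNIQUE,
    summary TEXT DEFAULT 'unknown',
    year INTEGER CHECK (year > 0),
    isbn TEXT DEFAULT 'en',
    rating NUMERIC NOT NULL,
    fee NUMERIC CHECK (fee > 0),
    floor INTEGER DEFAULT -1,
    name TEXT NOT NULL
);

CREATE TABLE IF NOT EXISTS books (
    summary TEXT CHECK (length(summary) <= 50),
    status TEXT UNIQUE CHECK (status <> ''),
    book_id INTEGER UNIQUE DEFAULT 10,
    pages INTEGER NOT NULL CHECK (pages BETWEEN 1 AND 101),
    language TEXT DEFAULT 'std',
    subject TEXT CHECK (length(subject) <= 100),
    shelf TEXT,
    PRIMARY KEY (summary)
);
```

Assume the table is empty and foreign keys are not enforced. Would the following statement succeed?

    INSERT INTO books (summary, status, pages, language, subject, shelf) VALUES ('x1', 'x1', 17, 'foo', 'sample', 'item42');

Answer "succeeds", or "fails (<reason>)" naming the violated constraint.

succeeds

NOT NULL columns: pages is supplied; summary is supplied.
CHECK constraints: 'x1' satisfies (length(summary) <= 50); 'x1' satisfies (status <> ''); 17 satisfies (pages BETWEEN 1 AND 101); 'sample' satisfies (length(subject) <= 100).
No constraint is violated.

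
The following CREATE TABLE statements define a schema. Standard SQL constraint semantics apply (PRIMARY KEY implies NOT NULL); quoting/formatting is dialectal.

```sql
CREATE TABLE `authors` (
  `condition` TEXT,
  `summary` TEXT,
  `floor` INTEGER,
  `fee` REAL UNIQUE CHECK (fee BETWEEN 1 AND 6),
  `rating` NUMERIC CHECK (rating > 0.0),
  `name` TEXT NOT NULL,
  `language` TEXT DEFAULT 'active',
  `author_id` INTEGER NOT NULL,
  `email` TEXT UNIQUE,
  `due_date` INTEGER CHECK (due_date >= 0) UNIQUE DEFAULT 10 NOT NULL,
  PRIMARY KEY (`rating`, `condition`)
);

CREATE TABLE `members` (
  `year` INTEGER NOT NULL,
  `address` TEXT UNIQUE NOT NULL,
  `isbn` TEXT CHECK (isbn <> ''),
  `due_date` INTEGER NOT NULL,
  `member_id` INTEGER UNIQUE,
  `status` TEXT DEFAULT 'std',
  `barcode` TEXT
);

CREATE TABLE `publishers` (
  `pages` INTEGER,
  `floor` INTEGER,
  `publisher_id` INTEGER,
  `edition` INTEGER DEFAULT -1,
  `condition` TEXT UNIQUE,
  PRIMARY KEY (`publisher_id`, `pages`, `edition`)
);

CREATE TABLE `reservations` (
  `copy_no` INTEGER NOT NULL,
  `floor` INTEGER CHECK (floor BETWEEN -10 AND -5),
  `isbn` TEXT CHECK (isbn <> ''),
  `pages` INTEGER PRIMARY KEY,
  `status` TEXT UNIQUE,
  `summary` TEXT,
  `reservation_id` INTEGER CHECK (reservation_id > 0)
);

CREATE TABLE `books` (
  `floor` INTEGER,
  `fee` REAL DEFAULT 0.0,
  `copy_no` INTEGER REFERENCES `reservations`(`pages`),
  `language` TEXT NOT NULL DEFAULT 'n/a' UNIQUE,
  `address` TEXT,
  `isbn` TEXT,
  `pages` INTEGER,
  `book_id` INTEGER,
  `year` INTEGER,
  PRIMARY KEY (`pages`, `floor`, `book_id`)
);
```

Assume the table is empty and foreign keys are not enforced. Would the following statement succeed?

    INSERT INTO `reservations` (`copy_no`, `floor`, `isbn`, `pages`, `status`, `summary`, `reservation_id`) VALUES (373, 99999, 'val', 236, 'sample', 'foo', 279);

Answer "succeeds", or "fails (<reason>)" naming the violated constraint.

The value 99999 for floor violates CHECK (floor BETWEEN -10 AND -5).

fails (CHECK on floor)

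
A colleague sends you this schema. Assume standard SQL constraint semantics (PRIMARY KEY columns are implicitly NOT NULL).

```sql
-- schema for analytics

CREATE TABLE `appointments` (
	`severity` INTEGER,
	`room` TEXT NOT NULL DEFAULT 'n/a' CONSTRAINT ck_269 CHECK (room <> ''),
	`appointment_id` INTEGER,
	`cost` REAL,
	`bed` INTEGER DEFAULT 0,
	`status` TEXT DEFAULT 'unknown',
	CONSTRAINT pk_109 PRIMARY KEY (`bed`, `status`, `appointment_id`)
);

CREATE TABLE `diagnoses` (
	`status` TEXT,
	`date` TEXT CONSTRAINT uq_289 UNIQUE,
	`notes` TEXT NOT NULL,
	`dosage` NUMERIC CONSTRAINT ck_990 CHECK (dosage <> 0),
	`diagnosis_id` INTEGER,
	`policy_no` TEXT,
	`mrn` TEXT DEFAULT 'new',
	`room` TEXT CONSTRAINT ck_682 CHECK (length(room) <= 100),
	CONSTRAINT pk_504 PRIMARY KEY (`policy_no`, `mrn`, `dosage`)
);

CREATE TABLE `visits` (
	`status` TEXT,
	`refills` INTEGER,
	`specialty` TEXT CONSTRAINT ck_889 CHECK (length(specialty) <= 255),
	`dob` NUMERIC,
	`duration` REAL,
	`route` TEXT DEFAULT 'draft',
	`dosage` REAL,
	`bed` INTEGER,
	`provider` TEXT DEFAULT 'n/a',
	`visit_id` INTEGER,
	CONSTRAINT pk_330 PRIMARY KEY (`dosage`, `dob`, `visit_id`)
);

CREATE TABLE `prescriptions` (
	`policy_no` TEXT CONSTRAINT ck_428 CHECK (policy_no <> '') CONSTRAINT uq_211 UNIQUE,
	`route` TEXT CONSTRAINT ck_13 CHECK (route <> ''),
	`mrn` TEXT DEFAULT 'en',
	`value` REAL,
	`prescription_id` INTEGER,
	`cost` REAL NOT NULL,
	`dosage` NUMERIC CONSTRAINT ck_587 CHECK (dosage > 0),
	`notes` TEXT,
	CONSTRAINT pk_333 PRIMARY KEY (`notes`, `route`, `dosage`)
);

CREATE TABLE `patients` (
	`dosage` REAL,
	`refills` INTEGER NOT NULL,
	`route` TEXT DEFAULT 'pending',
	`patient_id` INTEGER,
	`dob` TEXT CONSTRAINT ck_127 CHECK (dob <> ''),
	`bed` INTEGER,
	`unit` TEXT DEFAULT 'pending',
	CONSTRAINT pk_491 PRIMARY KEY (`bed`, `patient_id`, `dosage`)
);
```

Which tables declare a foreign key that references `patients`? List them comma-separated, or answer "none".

No REFERENCES clause anywhere in the schema names patients.

none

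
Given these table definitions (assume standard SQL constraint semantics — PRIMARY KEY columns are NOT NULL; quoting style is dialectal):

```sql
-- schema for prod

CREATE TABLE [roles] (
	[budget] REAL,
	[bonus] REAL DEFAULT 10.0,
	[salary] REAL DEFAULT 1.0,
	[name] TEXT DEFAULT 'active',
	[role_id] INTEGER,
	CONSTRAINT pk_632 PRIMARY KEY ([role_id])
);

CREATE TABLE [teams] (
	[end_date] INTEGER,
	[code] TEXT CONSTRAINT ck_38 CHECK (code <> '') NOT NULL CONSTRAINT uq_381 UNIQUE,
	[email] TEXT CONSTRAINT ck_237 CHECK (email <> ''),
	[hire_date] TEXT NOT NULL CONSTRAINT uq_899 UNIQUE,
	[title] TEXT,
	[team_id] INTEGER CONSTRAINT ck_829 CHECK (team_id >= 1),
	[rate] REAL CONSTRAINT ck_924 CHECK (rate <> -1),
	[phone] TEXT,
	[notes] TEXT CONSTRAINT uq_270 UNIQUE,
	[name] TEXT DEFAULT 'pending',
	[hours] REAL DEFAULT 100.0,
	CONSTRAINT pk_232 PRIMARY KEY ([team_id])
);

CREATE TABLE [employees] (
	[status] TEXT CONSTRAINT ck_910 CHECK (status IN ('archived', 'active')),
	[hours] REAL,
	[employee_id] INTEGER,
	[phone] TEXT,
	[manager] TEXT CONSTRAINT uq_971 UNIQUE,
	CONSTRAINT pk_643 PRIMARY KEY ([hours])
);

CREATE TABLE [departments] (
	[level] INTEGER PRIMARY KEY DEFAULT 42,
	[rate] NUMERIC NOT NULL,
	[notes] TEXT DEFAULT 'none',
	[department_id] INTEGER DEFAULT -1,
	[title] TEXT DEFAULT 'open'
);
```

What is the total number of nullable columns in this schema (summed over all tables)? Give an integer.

roles: 4 nullable (budget, bonus, salary, name — PK (role_id) and explicit NOT NULL columns excluded).
teams: 8 nullable (end_date, email, title, rate, phone, notes, name, hours — PK (team_id) and explicit NOT NULL columns excluded).
employees: 4 nullable (status, employee_id, phone, manager — PK (hours) and explicit NOT NULL columns excluded).
departments: 3 nullable (notes, department_id, title — PK (level) and explicit NOT NULL columns excluded).
Total: 4 + 8 + 4 + 3 = 19.

19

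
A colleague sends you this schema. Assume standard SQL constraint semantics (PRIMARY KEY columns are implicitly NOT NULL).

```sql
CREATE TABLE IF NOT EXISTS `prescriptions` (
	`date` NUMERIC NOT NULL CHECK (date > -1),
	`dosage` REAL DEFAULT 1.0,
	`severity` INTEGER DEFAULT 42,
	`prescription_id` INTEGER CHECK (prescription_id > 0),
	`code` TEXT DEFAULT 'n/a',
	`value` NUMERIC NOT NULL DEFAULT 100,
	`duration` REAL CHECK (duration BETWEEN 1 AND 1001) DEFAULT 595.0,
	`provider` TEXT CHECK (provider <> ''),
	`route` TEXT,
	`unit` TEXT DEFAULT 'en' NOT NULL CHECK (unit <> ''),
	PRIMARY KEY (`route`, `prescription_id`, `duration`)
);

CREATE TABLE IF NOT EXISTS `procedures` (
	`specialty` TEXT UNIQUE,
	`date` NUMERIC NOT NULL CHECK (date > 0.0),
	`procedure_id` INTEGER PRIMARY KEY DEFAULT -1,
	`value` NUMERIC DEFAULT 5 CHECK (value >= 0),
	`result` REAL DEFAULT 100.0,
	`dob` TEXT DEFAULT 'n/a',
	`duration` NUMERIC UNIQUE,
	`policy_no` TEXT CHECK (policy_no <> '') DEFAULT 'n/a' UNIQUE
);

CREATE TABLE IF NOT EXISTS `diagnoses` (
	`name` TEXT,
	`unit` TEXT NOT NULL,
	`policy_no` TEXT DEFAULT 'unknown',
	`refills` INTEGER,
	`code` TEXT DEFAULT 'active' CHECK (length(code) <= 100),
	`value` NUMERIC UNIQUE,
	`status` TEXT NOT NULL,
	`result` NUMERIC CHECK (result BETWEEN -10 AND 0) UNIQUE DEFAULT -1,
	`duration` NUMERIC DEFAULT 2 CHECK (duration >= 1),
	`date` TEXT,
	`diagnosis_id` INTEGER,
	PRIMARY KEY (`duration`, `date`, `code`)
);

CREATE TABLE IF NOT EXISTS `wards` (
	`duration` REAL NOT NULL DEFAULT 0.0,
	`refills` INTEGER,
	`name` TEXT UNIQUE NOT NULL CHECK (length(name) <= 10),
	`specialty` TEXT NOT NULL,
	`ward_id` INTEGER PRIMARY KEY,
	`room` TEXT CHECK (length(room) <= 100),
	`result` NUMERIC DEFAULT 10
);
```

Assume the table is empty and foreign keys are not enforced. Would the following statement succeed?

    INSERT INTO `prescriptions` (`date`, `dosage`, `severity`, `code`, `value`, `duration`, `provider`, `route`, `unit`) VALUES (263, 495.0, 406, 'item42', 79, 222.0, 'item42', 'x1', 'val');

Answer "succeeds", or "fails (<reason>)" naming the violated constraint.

prescription_id is omitted from the column list and has no DEFAULT, so it would receive NULL.
But prescription_id is part of the PRIMARY KEY (implied NOT NULL).

fails (NOT NULL on prescription_id)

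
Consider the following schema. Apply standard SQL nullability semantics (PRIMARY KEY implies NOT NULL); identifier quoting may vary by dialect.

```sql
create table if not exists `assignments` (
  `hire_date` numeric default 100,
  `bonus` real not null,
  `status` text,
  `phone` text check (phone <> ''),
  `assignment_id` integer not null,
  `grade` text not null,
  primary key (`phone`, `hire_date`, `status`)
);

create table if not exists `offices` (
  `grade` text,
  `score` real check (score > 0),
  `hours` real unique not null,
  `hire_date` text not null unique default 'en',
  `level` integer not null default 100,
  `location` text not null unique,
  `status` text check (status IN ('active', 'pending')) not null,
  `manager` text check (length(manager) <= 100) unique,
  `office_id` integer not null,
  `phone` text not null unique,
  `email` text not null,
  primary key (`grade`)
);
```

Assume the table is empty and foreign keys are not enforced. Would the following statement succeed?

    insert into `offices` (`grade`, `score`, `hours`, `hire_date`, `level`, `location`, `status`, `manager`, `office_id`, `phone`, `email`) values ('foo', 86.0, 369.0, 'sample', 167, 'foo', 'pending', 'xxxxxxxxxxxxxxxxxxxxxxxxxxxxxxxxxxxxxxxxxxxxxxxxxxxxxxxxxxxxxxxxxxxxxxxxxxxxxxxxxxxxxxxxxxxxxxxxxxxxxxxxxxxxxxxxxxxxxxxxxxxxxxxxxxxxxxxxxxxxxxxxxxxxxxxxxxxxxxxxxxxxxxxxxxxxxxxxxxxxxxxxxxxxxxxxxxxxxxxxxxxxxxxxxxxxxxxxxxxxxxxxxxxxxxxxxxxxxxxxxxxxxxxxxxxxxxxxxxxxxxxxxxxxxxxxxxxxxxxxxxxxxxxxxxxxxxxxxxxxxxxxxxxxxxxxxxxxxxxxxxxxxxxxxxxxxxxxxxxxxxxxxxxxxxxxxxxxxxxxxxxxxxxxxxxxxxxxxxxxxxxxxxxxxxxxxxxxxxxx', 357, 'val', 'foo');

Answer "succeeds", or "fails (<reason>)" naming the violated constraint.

fails (CHECK on manager)

The value 'xxxxxxxxxxxxxxxxxxxxxxxxxxxxxxxxxxxxxxxxxxxxxxxxxxxxxxxxxxxxxxxxxxxxxxxxxxxxxxxxxxxxxxxxxxxxxxxxxxxxxxxxxxxxxxxxxxxxxxxxxxxxxxxxxxxxxxxxxxxxxxxxxxxxxxxxxxxxxxxxxxxxxxxxxxxxxxxxxxxxxxxxxxxxxxxxxxxxxxxxxxxxxxxxxxxxxxxxxxxxxxxxxxxxxxxxxxxxxxxxxxxxxxxxxxxxxxxxxxxxxxxxxxxxxxxxxxxxxxxxxxxxxxxxxxxxxxxxxxxxxxxxxxxxxxxxxxxxxxxxxxxxxxxxxxxxxxxxxxxxxxxxxxxxxxxxxxxxxxxxxxxxxxxxxxxxxxxxxxxxxxxxxxxxxxxxxxxxxxxx' for manager violates CHECK (length(manager) <= 100).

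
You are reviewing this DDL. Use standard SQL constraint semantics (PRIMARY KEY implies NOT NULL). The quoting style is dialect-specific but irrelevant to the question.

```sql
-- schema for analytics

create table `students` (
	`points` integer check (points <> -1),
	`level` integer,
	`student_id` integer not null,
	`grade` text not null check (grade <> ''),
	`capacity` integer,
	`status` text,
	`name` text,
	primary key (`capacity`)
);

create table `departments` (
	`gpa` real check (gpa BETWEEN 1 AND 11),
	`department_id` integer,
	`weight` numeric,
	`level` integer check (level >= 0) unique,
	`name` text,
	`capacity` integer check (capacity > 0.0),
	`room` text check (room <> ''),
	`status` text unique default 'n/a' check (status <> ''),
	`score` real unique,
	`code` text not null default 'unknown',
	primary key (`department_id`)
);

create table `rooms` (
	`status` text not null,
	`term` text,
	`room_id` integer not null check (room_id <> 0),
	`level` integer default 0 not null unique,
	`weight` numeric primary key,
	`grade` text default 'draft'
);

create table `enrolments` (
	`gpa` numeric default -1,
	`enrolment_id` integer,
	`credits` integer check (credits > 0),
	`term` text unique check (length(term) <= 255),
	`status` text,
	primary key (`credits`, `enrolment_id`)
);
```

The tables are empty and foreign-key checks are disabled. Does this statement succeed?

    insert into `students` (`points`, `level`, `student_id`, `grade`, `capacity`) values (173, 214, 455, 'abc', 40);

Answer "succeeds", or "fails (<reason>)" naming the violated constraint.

NOT NULL columns: capacity is supplied; grade is supplied; student_id is supplied.
CHECK constraints: 173 satisfies (points <> -1); 'abc' satisfies (grade <> '').
No constraint is violated.

succeeds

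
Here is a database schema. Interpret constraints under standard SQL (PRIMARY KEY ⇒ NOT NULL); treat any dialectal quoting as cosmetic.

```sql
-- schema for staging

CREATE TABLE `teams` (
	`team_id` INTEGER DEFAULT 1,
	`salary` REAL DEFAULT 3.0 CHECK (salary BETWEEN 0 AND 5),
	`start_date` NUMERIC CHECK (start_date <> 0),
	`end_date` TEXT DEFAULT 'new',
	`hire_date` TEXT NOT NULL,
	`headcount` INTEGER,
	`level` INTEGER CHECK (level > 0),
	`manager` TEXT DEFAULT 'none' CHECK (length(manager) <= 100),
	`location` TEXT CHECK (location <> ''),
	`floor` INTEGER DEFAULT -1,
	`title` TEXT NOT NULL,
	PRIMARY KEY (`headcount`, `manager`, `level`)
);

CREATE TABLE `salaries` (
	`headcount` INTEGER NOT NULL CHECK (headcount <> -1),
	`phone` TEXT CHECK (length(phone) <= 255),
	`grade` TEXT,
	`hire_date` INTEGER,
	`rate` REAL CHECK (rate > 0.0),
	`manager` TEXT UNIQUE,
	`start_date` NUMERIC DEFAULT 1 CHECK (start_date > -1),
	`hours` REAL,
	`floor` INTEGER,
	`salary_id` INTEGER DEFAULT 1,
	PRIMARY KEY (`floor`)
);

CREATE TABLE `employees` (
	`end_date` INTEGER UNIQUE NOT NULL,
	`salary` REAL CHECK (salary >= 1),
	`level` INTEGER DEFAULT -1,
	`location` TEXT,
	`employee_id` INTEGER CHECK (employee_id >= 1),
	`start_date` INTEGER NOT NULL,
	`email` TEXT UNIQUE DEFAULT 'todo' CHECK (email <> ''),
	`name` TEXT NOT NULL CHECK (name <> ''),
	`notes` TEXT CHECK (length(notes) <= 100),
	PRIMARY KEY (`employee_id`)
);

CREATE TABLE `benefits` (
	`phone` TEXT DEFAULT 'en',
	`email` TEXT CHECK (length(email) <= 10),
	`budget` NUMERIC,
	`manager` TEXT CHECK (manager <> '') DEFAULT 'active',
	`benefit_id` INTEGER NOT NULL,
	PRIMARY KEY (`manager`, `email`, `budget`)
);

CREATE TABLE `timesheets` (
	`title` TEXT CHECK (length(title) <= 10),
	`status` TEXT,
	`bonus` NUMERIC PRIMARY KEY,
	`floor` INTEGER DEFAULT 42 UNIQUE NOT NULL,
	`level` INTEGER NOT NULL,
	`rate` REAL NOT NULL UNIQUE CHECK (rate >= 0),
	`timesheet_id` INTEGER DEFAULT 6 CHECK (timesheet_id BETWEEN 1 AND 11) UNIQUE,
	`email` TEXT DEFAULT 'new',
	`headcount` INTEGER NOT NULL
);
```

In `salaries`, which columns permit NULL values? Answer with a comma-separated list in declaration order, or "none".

- headcount: declared NOT NULL → not nullable.
- phone: CHECK does not forbid NULL (a CHECK constraint passes when its expression is NULL) → nullable.
- grade: no NOT NULL constraint applies → nullable.
- hire_date: no NOT NULL constraint applies → nullable.
- rate: CHECK does not forbid NULL (a CHECK constraint passes when its expression is NULL) → nullable.
- manager: UNIQUE does not imply NOT NULL → nullable.
- start_date: CHECK does not forbid NULL (a CHECK constraint passes when its expression is NULL) → nullable.
- hours: no NOT NULL constraint applies → nullable.
- floor: part of the PRIMARY KEY, which implies NOT NULL → not nullable.
- salary_id: DEFAULT only fills an omitted column; an explicit NULL is still allowed → nullable.

phone, grade, hire_date, rate, manager, start_date, hours, salary_id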